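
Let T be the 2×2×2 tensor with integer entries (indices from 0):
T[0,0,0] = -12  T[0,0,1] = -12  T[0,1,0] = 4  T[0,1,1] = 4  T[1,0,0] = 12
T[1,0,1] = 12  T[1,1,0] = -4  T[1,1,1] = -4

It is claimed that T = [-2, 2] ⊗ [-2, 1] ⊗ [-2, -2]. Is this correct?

No

Reconstruct entry (0,0,0) from the claimed factors: Σₗ aₗ[0]bₗ[0]cₗ[0] = (-2)·(-2)·(-2) = -8, but T[0,0,0] = -12. The claim is false.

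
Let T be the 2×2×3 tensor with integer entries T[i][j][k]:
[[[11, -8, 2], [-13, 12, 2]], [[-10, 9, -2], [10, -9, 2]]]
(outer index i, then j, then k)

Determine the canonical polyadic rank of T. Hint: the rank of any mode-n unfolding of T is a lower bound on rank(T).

Lower bound: the mode-3 unfolding of T (rows indexed by k, columns by (i,j) = (0,0), (0,1), (1,0), (1,1)) is [[11, -13, -10, 10], [-8, 12, 9, -9], [2, 2, -2, 2]].
There the 3×3 minor on rows k ∈ {0, 1, 2}, columns (i,j) ∈ {(0,0), (0,1), (1,0)} is det [[11, -13, -10], [-8, 12, 9], [2, 2, -2]] = -88 ≠ 0, so this unfolding has rank ≥ 3; CP rank is at least every unfolding rank, so rank(T) ≥ 3. (Unfolding ranks only ever bound the CP rank from below — rank(T) can be strictly larger than all of them — so the matching upper bound has to come from an explicit 3-term decomposition.)
Upper bound: T is a sum of 3 rank-1 terms, T = (1, -1) ⊗ (1, -1) ⊗ (8, -8, 4) + (1, 0) ⊗ (1, 1) ⊗ (-1, 2, 2) + (2, -1) ⊗ (1, -1) ⊗ (2, -1, -2) (one valid choice — decompositions are not unique — normalised so each a, b is primitive with positive first nonzero entry; check it by expanding all entries), so rank(T) ≤ 3.
These bounds meet, so rank(T) = 3.

3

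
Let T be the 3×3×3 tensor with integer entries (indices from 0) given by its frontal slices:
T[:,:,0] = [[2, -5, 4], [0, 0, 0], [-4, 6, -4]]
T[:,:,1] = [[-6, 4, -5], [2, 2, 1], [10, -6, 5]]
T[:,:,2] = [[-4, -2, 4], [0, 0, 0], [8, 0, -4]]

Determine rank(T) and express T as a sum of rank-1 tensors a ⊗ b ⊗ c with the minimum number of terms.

Lower bound: in the mode-3 unfolding of T (rows indexed by k, columns by (i,j)) the 3×3 minor on rows k ∈ {0, 1, 2}, columns (i,j) ∈ {(0,0), (0,1), (0,2)} is det [[2, -5, 4], [-6, 4, -5], [-4, -2, 4]] = -96 ≠ 0, so that unfolding has rank ≥ 3 and hence rank(T) ≥ 3 (CP rank is at least every unfolding rank, though it can be larger).
Upper bound: T is a sum of 3 rank-1 terms, T = [1, -1, -1] ⊗ [2, 2, 1] ⊗ [0, -1, 0] + [1, 0, -2] ⊗ [2, -1, 0] ⊗ [1, -2, -2] + [1, 0, -1] ⊗ [0, 1, -1] ⊗ [-4, 4, -4] (written with every a and b primitive with positive leading entry and the scale carried by c; CP decompositions are not unique, and this one is verified by expanding entrywise), so rank(T) ≤ 3.
These bounds meet, so rank(T) = 3.

rank(T) = 3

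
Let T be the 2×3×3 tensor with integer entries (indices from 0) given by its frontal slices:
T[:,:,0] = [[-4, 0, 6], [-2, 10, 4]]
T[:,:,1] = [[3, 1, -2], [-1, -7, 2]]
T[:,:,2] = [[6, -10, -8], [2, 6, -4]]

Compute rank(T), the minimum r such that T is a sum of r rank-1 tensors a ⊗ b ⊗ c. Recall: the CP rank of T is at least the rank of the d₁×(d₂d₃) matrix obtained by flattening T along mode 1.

Lower bound: in the mode-2 unfolding of T (rows indexed by j, columns by (i,k)) the 3×3 minor on rows j ∈ {0, 1, 2}, columns (i,k) ∈ {(0,0), (0,1), (0,2)} is det [[-4, 3, 6], [0, 1, -10], [6, -2, -8]] = -104 ≠ 0, so that unfolding has rank ≥ 3 and hence rank(T) ≥ 3 (CP rank is at least every unfolding rank, though it can be larger).
Upper bound: T is a sum of 3 rank-1 terms, T = [1, -2] ⊗ [0, 1, 0] ⊗ [-4, 4, -4] + [1, 0] ⊗ [1, -1, -1] ⊗ [-2, 4, 4] + [1, 1] ⊗ [1, -1, -2] ⊗ [-2, -1, 2] (written with every a and b primitive with positive leading entry and the scale carried by c; CP decompositions are not unique, and this one is verified by expanding entrywise), so rank(T) ≤ 3.
These bounds meet, so rank(T) = 3.

3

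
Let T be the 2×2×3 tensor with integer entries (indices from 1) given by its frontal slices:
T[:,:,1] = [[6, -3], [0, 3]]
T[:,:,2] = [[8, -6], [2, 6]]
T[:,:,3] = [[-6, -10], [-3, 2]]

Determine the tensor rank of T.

Lower bound: the mode-3 unfolding of T (rows indexed by k, columns by (i,j) = (1,1), (1,2), (2,1), (2,2)) is [[6, -3, 0, 3], [8, -6, 2, 6], [-6, -10, -3, 2]].
There the 3×3 minor on rows k ∈ {1, 2, 3}, columns (i,j) ∈ {(1,1), (1,2), (2,1)} is det [[6, -3, 0], [8, -6, 2], [-6, -10, -3]] = 192 ≠ 0, so this unfolding has rank ≥ 3; CP rank is at least every unfolding rank, so rank(T) ≥ 3. (This is only a lower bound: in general the CP rank may exceed every unfolding rank, so we still need to exhibit 3 rank-1 terms summing to T.)
Upper bound: T is a sum of 3 rank-1 terms, T = [1, 1] ⊗ [2, 1] ⊗ [1, 2, -2] + [2, -1] ⊗ [0, 1] ⊗ [-2, -4, -4] + [2, -1] ⊗ [1, 0] ⊗ [2, 2, -1] (written with every a and b primitive with positive leading entry and the scale carried by c; CP decompositions are not unique, and this one is verified by expanding entrywise), so rank(T) ≤ 3.
These bounds meet, so rank(T) = 3.
Check entry T[2,1,1] = 0: (1)·(2)·(1) + (-1)·(0)·(-2) + (-1)·(1)·(2) = 0.

3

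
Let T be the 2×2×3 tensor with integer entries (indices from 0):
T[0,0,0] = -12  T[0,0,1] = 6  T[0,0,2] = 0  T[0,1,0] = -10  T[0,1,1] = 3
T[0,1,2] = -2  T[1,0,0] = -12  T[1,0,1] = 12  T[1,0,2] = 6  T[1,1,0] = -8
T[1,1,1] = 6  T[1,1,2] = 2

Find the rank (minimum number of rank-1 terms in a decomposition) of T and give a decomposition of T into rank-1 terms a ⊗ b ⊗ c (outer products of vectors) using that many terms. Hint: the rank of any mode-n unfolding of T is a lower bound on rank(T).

Lower bound: the mode-2 unfolding of T (rows indexed by j, columns by (i,k) = (0,0), (0,1), (0,2), (1,0), (1,1), (1,2)) is [[-12, 6, 0, -12, 12, 6], [-10, 3, -2, -8, 6, 2]].
There the 2×2 minor on rows j ∈ {0, 1}, columns (i,k) ∈ {(0,0), (0,1)} is det [[-12, 6], [-10, 3]] = 24 ≠ 0, so this unfolding has rank ≥ 2; CP rank is at least every unfolding rank, so rank(T) ≥ 2. (Flattening ranks never certify an upper bound on CP rank; for that we must actually write T with 2 rank-1 terms.)
Upper bound — finding two terms. Write S_k = T[:,:,k] for the frontal slices: S₀ = [[-12, -10], [-12, -8]], S₁ = [[6, 3], [12, 6]], S₂ = [[0, -2], [6, 2]].
If T = a₁ ⊗ b₁ ⊗ c₁ + a₂ ⊗ b₂ ⊗ c₂ then each S_k = c₁[k]·a₁b₁ᵀ + c₂[k]·a₂b₂ᵀ. S₀ and S₁ are linearly independent, so a₁b₁ᵀ and a₂b₂ᵀ must span the same plane of matrices: they are the rank-1 matrices of the form x·S₀ + y·S₁.
det(x·S₀ + y·S₁) is −24·x² + 36·xy = (-12)·(2·x − 3·y)(x), vanishing at (x:y) = (3:2) and (0:1).
M₁ = 3·S₀ + 2·S₁ = [[-24, -24], [-12, -12]] = (-12)·[2, 1][1, 1]ᵀ and M₂ = S₁ = [[6, 3], [12, 6]] = 3·[1, 2][2, 1]ᵀ, so take a₁ = [2, 1], b₁ = [1, 1], a₂ = [1, 2], b₂ = [2, 1].
Each slice is an integer combination of E₁ = a₁b₁ᵀ and E₂ = a₂b₂ᵀ: S₀ = −4·E₁ − 2·E₂, S₁ = 3·E₂, S₂ = −2·E₁ + 2·E₂; reading off coefficients, c₁ = [-4, 0, -2] and c₂ = [-2, 3, 2].
Hence T = [2, 1] ⊗ [1, 1] ⊗ [-4, 0, -2] + [1, 2] ⊗ [2, 1] ⊗ [-2, 3, 2], so rank(T) ≤ 2.
These bounds meet, so rank(T) = 2.

rank(T) = 2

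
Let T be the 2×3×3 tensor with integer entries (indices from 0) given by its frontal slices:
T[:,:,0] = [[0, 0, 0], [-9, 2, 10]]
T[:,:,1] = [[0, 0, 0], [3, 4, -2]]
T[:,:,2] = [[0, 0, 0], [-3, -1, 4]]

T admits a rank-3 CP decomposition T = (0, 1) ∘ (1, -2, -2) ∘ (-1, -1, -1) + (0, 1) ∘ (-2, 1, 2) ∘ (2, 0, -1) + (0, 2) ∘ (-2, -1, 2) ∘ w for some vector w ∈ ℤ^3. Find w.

Subtract the known terms from T to get the rank-1 residual R = (0, 2) ∘ (-2, -1, 2) ∘ w, so R[i,j,k] = a[i]·b[j]·w[k]. Pick indices with nonzero a[1]·b[0] = (2)·(-2) = -4. Only the fibre through (1,0,·) is needed: R[1,0,:] = T[1,0,:] − Σₗ aₗ[1]bₗ[0]cₗ = [-9, 3, -3] − (1)·(1)·(-1, -1, -1) − (1)·(-2)·(2, 0, -1) = [-4, 4, -4]. Then w[k] = R[1,0,k] / -4 for each k, giving w = [-4, 4, -4] / -4 = (1, -1, 1).

w = (1, -1, 1)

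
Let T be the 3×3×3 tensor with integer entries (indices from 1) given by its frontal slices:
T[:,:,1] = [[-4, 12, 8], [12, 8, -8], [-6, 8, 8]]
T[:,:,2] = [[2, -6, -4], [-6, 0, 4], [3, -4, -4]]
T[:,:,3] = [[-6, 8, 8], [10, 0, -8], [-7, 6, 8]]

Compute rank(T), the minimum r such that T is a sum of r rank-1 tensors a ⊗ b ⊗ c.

Lower bound: the mode-1 unfolding of T (rows indexed by i, columns by (j,k) = (1,1), (1,2), (1,3), (2,1), (2,2), (2,3), (3,1), (3,2), (3,3)) is [[-4, 2, -6, 12, -6, 8, 8, -4, 8], [12, -6, 10, 8, 0, 0, -8, 4, -8], [-6, 3, -7, 8, -4, 6, 8, -4, 8]].
There the 3×3 minor on rows i ∈ {1, 2, 3}, columns (j,k) ∈ {(1,1), (1,3), (2,1)} is det [[-4, -6, 12], [12, 10, 8], [-6, -7, 8]] = 32 ≠ 0, so this unfolding has rank ≥ 3; CP rank is at least every unfolding rank, so rank(T) ≥ 3. (This is only a lower bound: in general the CP rank may exceed every unfolding rank, so we still need to exhibit 3 rank-1 terms summing to T.)
Upper bound: T is a sum of 3 rank-1 terms, T = (0, 1, 0) ⊗ (0, 1, 0) ⊗ (4, 2, 0) + (1, -1, 1) ⊗ (2, -1, -2) ⊗ (-4, 2, -4) + (2, 2, 1) ⊗ (1, 2, 0) ⊗ (2, -1, 1) (written with every a and b primitive with positive leading entry and the scale carried by c; CP decompositions are not unique, and this one is verified by expanding entrywise), so rank(T) ≤ 3.
These bounds meet, so rank(T) = 3.

3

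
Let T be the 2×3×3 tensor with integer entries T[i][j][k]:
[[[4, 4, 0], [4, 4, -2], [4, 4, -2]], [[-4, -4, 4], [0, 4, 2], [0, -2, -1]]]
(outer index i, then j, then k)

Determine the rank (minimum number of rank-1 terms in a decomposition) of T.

3

Lower bound: in the mode-2 unfolding of T (rows indexed by j, columns by (i,k)) the 3×3 minor on rows j ∈ {0, 1, 2}, columns (i,k) ∈ {(0,0), (0,2), (1,1)} is det [[4, 0, -4], [4, -2, 4], [4, -2, -2]] = 48 ≠ 0, so that unfolding has rank ≥ 3 and hence rank(T) ≥ 3 (CP rank is at least every unfolding rank, though it can be larger).
Upper bound: T is a sum of 3 rank-1 terms, T = [0, 1] ⊗ [0, 2, -1] ⊗ [0, 2, 1] + [1, 0] ⊗ [2, 1, 1] ⊗ [4, 4, -2] + [1, 1] ⊗ [1, 0, 0] ⊗ [-4, -4, 4] (written with every a and b primitive with positive leading entry and the scale carried by c; CP decompositions are not unique, and this one is verified by expanding entrywise), so rank(T) ≤ 3.
These bounds meet, so rank(T) = 3.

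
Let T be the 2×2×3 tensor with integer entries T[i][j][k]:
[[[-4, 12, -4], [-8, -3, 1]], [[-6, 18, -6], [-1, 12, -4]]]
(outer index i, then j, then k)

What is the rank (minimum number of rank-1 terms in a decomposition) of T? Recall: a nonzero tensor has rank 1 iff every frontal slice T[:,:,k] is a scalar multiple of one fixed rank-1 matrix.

Lower bound: the mode-3 unfolding of T (rows indexed by k, columns by (i,j) = (0,0), (0,1), (1,0), (1,1)) is [[-4, -8, -6, -1], [12, -3, 18, 12], [-4, 1, -6, -4]].
There the 2×2 minor on rows k ∈ {0, 1}, columns (i,j) ∈ {(0,0), (0,1)} is det [[-4, -8], [12, -3]] = 108 ≠ 0, so this unfolding has rank ≥ 2; CP rank is at least every unfolding rank, so rank(T) ≥ 2. (Unfolding ranks only ever bound the CP rank from below — rank(T) can be strictly larger than all of them — so the matching upper bound has to come from an explicit 2-term decomposition.)
Upper bound — finding two terms. Write S_k = T[:,:,k] for the frontal slices: S₀ = [[-4, -8], [-6, -1]], S₁ = [[12, -3], [18, 12]], S₂ = [[-4, 1], [-6, -4]].
If T = a₁ ∘ b₁ ∘ c₁ + a₂ ∘ b₂ ∘ c₂ then each S_k = c₁[k]·a₁b₁ᵀ + c₂[k]·a₂b₂ᵀ. S₀ and S₁ are linearly independent, so a₁b₁ᵀ and a₂b₂ᵀ must span the same plane of matrices: they are the rank-1 matrices of the form x·S₀ + y·S₁.
det(x·S₀ + y·S₁) is −44·x² + 66·xy + 198·y² = (-22)·(x − 3·y)(2·x + 3·y), vanishing at (x:y) = (3:1) and (3:-2).
M₁ = 3·S₀ + S₁ = [[0, -27], [0, 9]] = (-9)·(3, -1)(0, 1)ᵀ and M₂ = 3·S₀ − 2·S₁ = [[-36, -18], [-54, -27]] = (-9)·(2, 3)(2, 1)ᵀ, so take a₁ = (3, -1), b₁ = (0, 1), a₂ = (2, 3), b₂ = (2, 1).
Each slice is an integer combination of E₁ = a₁b₁ᵀ and E₂ = a₂b₂ᵀ: S₀ = −2·E₁ − E₂, S₁ = −3·E₁ + 3·E₂, S₂ = E₁ − E₂; reading off coefficients, c₁ = (-2, -3, 1) and c₂ = (-1, 3, -1).
Hence T = (3, -1) ∘ (0, 1) ∘ (-2, -3, 1) + (2, 3) ∘ (2, 1) ∘ (-1, 3, -1), so rank(T) ≤ 2.
These bounds meet, so rank(T) = 2.

2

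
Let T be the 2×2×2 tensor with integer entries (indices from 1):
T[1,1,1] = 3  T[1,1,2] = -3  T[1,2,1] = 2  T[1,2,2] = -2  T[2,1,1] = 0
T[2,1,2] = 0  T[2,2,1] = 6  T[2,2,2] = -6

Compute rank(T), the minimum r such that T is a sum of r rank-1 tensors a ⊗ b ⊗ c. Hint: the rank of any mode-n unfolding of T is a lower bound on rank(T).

2

Lower bound: the mode-1 unfolding of T (rows indexed by i, columns by (j,k) = (1,1), (1,2), (2,1), (2,2)) is [[3, -3, 2, -2], [0, 0, 6, -6]].
There the 2×2 minor on rows i ∈ {1, 2}, columns (j,k) ∈ {(1,1), (2,1)} is det [[3, 2], [0, 6]] = 18 ≠ 0, so this unfolding has rank ≥ 2; CP rank is at least every unfolding rank, so rank(T) ≥ 2. (Flattening ranks never certify an upper bound on CP rank; for that we must actually write T with 2 rank-1 terms.)
Upper bound — finding two terms. Every mode-3 slice of T is a multiple of one matrix: T[:,:,k] = c[k]·M with c = [1, -1] and M = [[3, 2], [0, 6]] (rows indexed by i, columns by j). So it suffices to write M as a sum of two rank-1 matrices.
Splitting M by its rows (i = 1, 2), M = [1, 0][3, 2]ᵀ + [0, 1][0, 6]ᵀ.
Hence T = [1, 0] ⊗ [3, 2] ⊗ [1, -1] + [0, 1] ⊗ [0, 6] ⊗ [1, -1], so rank(T) ≤ 2.
These bounds meet, so rank(T) = 2.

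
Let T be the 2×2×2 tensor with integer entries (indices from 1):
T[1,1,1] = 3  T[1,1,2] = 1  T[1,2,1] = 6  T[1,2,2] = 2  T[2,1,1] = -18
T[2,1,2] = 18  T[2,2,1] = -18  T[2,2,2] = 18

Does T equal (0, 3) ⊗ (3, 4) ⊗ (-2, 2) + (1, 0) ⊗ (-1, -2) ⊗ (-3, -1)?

No

Reconstruct entry (2,2,1) from the claimed factors: Σₗ aₗ[2]bₗ[2]cₗ[1] = (3)·(4)·(-2) + (0)·(-2)·(-3) = -24, but T[2,2,1] = -18. The claim is false.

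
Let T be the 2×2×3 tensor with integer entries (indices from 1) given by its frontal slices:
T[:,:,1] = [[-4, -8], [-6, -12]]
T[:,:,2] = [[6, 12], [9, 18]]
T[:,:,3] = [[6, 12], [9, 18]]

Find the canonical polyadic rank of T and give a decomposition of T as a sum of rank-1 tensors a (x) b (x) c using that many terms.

Lower bound: T ≠ 0 (e.g. T[1,1,1] = -4), so rank(T) ≥ 1.
Upper bound: the mode-1 fibre T[:,1,1] = [-4, -6] gives a = (2, 3) (primitive direction); the mode-2 fibre T[1,:,1] = [-4, -8] gives b = (1, 2); then c[k] = T[1,1,k] / (a[1]·b[1]) = [-4, 6, 6] / 2 = (-2, 3, 3).
Expanding (2, 3) (x) (1, 2) (x) (-2, 3, 3) reproduces all 12 entries of T, so T = (2, 3) (x) (1, 2) (x) (-2, 3, 3) and rank(T) ≤ 1.
These bounds meet, so rank(T) = 1.

rank(T) = 1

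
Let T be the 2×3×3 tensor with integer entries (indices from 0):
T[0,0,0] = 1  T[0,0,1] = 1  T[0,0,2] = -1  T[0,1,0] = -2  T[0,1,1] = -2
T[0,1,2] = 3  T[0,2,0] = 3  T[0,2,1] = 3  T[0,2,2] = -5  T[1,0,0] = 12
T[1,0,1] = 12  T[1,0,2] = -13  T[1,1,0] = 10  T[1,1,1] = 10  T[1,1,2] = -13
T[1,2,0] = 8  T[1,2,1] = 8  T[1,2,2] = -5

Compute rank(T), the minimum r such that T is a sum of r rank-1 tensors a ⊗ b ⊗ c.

3

Lower bound: the mode-2 unfolding of T (rows indexed by j, columns by (i,k) = (0,0), (0,1), (0,2), (1,0), (1,1), (1,2)) is [[1, 1, -1, 12, 12, -13], [-2, -2, 3, 10, 10, -13], [3, 3, -5, 8, 8, -5]].
There the 3×3 minor on rows j ∈ {0, 1, 2}, columns (i,k) ∈ {(0,0), (0,2), (1,0)} is det [[1, -1, 12], [-2, 3, 10], [3, -5, 8]] = 40 ≠ 0, so this unfolding has rank ≥ 3; CP rank is at least every unfolding rank, so rank(T) ≥ 3. (Unfolding ranks only ever bound the CP rank from below — rank(T) can be strictly larger than all of them — so the matching upper bound has to come from an explicit 3-term decomposition.)
Upper bound: T is a sum of 3 rank-1 terms, T = [1, -2] ⊗ [1, 2, -1] ⊗ [-1, -1, 2] + [1, -1] ⊗ [1, 1, 1] ⊗ [-2, -2, 1] + [1, 2] ⊗ [2, 1, 2] ⊗ [2, 2, -2] (one valid choice — decompositions are not unique — normalised so each a, b is primitive with positive first nonzero entry; check it by expanding all entries), so rank(T) ≤ 3.
These bounds meet, so rank(T) = 3.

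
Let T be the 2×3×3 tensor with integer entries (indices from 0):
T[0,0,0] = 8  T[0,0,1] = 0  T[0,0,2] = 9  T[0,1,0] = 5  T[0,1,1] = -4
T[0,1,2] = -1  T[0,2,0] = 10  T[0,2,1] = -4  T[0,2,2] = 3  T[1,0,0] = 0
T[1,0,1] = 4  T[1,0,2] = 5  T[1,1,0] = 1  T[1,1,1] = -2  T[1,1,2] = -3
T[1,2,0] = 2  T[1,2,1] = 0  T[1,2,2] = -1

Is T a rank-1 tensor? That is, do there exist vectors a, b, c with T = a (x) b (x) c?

The mode-2 unfolding of T (rows indexed by j, columns by (i,k) = (0,0), (0,1), (0,2), (1,0), (1,1), (1,2)) is [[8, 0, 9, 0, 4, 5], [5, -4, -1, 1, -2, -3], [10, -4, 3, 2, 0, -1]].
There the 3×3 minor on rows j ∈ {0, 1, 2}, columns (i,k) ∈ {(0,0), (0,1), (0,2)} is det [[8, 0, 9], [5, -4, -1], [10, -4, 3]] = 52 ≠ 0, so this unfolding has rank ≥ 3; CP rank is at least every unfolding rank, so rank(T) ≥ 3.
In particular rank(T) ≥ 3 > 1, so T is not rank-1.

No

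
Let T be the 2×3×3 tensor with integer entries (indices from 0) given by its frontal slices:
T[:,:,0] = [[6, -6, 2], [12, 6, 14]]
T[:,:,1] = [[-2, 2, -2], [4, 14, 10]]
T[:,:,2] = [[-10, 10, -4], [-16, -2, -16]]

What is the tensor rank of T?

Lower bound: the mode-2 unfolding of T (rows indexed by j, columns by (i,k) = (0,0), (0,1), (0,2), (1,0), (1,1), (1,2)) is [[6, -2, -10, 12, 4, -16], [-6, 2, 10, 6, 14, -2], [2, -2, -4, 14, 10, -16]].
There the 3×3 minor on rows j ∈ {0, 1, 2}, columns (i,k) ∈ {(0,0), (0,1), (1,0)} is det [[6, -2, 12], [-6, 2, 6], [2, -2, 14]] = 144 ≠ 0, so this unfolding has rank ≥ 3; CP rank is at least every unfolding rank, so rank(T) ≥ 3. (This is only a lower bound: in general the CP rank may exceed every unfolding rank, so we still need to exhibit 3 rank-1 terms summing to T.)
Upper bound: T is a sum of 3 rank-1 terms, T = [1, -2] ⊗ [1, 2, 2] ⊗ [-2, -2, 2] + [1, 1] ⊗ [2, -2, 1] ⊗ [2, -2, -4] + [1, 1] ⊗ [2, 1, 2] ⊗ [2, 2, -2] (written with every a and b primitive with positive leading entry and the scale carried by c; CP decompositions are not unique, and this one is verified by expanding entrywise), so rank(T) ≤ 3.
These bounds meet, so rank(T) = 3.

3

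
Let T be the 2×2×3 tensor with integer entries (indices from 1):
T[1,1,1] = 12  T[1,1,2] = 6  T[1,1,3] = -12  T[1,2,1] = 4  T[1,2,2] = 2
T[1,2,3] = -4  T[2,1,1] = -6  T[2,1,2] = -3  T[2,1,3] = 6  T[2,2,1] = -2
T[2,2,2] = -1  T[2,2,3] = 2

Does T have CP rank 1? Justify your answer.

Yes

The mode-1 fibre T[:,1,1] = [12, -6] gives a = [2, -1] (primitive direction); the mode-2 fibre T[1,:,1] = [12, 4] gives b = [3, 1]; then c[k] = T[1,1,k] / (a[1]·b[1]) = [12, 6, -12] / 6 = [2, 1, -2].
Expanding [2, -1] ⊗ [3, 1] ⊗ [2, 1, -2] reproduces all 12 entries of T, so T = [2, -1] ⊗ [3, 1] ⊗ [2, 1, -2] and rank(T) ≤ 1.
Equivalently every frontal slice T[:,:,k] is c[k] times the rank-1 matrix [2, -1] ⊗ [3, 1]. So T has rank 1 (it is nonzero).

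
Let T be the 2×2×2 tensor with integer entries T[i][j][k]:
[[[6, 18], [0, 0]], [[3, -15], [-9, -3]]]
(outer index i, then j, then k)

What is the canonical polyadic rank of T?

Lower bound: the mode-1 unfolding of T (rows indexed by i, columns by (j,k) = (0,0), (0,1), (1,0), (1,1)) is [[6, 18, 0, 0], [3, -15, -9, -3]].
There the 2×2 minor on rows i ∈ {0, 1}, columns (j,k) ∈ {(0,0), (0,1)} is det [[6, 18], [3, -15]] = -144 ≠ 0, so this unfolding has rank ≥ 2; CP rank is at least every unfolding rank, so rank(T) ≥ 2. (Unfolding ranks only ever bound the CP rank from below — rank(T) can be strictly larger than all of them — so the matching upper bound has to come from an explicit 2-term decomposition.)
Upper bound — finding two terms. Write S_k = T[:,:,k] for the frontal slices: S₀ = [[6, 0], [3, -9]], S₁ = [[18, 0], [-15, -3]].
If T = a₁ ⊗ b₁ ⊗ c₁ + a₂ ⊗ b₂ ⊗ c₂ then each S_k = c₁[k]·a₁b₁ᵀ + c₂[k]·a₂b₂ᵀ. S₀ and S₁ are linearly independent, so a₁b₁ᵀ and a₂b₂ᵀ must span the same plane of matrices: they are the rank-1 matrices of the form x·S₀ + y·S₁.
det(x·S₀ + y·S₁) is −54·x² − 180·xy − 54·y² = (-18)·(x + 3·y)(3·x + y), vanishing at (x:y) = (3:-1) and (1:-3).
M₁ = 3·S₀ − S₁ = [[0, 0], [24, -24]] = 24·[0, 1][1, -1]ᵀ and M₂ = S₀ − 3·S₁ = [[-48, 0], [48, 0]] = (-48)·[1, -1][1, 0]ᵀ, so take a₁ = [0, 1], b₁ = [1, -1], a₂ = [1, -1], b₂ = [1, 0].
Each slice is an integer combination of E₁ = a₁b₁ᵀ and E₂ = a₂b₂ᵀ: S₀ = 9·E₁ + 6·E₂, S₁ = 3·E₁ + 18·E₂; reading off coefficients, c₁ = [9, 3] and c₂ = [6, 18].
Hence T = [0, 1] ⊗ [1, -1] ⊗ [9, 3] + [1, -1] ⊗ [1, 0] ⊗ [6, 18], so rank(T) ≤ 2.
These bounds meet, so rank(T) = 2.

2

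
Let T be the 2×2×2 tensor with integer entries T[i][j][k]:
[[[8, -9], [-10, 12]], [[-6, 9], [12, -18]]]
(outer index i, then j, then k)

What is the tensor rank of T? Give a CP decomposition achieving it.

rank(T) = 2

Lower bound: the mode-2 unfolding of T (rows indexed by j, columns by (i,k) = (0,0), (0,1), (1,0), (1,1)) is [[8, -9, -6, 9], [-10, 12, 12, -18]].
There the 2×2 minor on rows j ∈ {0, 1}, columns (i,k) ∈ {(0,0), (0,1)} is det [[8, -9], [-10, 12]] = 6 ≠ 0, so this unfolding has rank ≥ 2; CP rank is at least every unfolding rank, so rank(T) ≥ 2. (This is only a lower bound: in general the CP rank may exceed every unfolding rank, so we still need to exhibit 2 rank-1 terms summing to T.)
Upper bound — finding two terms. Write S_k = T[:,:,k] for the frontal slices: S₀ = [[8, -10], [-6, 12]], S₁ = [[-9, 12], [9, -18]].
If T = a₁ ⊗ b₁ ⊗ c₁ + a₂ ⊗ b₂ ⊗ c₂ then each S_k = c₁[k]·a₁b₁ᵀ + c₂[k]·a₂b₂ᵀ. S₀ and S₁ are linearly independent, so a₁b₁ᵀ and a₂b₂ᵀ must span the same plane of matrices: they are the rank-1 matrices of the form x·S₀ + y·S₁.
det(x·S₀ + y·S₁) is 36·x² − 90·xy + 54·y² = 18·(2·x − 3·y)(x − y), vanishing at (x:y) = (3:2) and (1:1).
M₁ = 3·S₀ + 2·S₁ = [[6, -6], [0, 0]] = 6·[1, 0][1, -1]ᵀ and M₂ = S₀ + S₁ = [[-1, 2], [3, -6]] = −[1, -3][1, -2]ᵀ, so take a₁ = [1, 0], b₁ = [1, -1], a₂ = [1, -3], b₂ = [1, -2].
Each slice is an integer combination of E₁ = a₁b₁ᵀ and E₂ = a₂b₂ᵀ: S₀ = 6·E₁ + 2·E₂, S₁ = −6·E₁ − 3·E₂; reading off coefficients, c₁ = [6, -6] and c₂ = [2, -3].
Hence T = [1, 0] ⊗ [1, -1] ⊗ [6, -6] + [1, -3] ⊗ [1, -2] ⊗ [2, -3], so rank(T) ≤ 2.
These bounds meet, so rank(T) = 2.
Check entry T[1,0,0] = -6: (0)·(1)·(6) + (-3)·(1)·(2) = -6.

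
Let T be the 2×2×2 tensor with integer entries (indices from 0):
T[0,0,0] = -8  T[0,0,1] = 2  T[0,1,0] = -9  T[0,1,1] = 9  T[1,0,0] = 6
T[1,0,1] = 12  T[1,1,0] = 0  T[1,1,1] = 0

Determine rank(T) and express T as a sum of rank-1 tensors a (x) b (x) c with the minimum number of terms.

rank(T) = 2

Lower bound: in the mode-2 unfolding of T (rows indexed by j, columns by (i,k)) the 2×2 minor on rows j ∈ {0, 1}, columns (i,k) ∈ {(0,0), (0,1)} is det [[-8, 2], [-9, 9]] = -54 ≠ 0, so that unfolding has rank ≥ 2 and hence rank(T) ≥ 2 (CP rank is at least every unfolding rank, though it can be larger).
Upper bound: with S_k = T[:,:,k], the two rank-1 terms a₁b₁ᵀ, a₂b₂ᵀ are the rank-1 members of the pencil x·S₀ + y·S₁.
det(x·S₀ + y·S₁) is 54·x² + 54·xy − 108·y² = 54·(x + 2·y)(x − y), vanishing at (x:y) = (2:-1) and (1:1).
M₁ = 2·S₀ − S₁ = [[-18, -27], [0, 0]] = (-9)·[1, 0][2, 3]ᵀ and M₂ = S₀ + S₁ = [[-6, 0], [18, 0]] = (-6)·[1, -3][1, 0]ᵀ, so take a₁ = [1, 0], b₁ = [2, 3], a₂ = [1, -3], b₂ = [1, 0].
Each slice is an integer combination of E₁ = a₁b₁ᵀ and E₂ = a₂b₂ᵀ: S₀ = −3·E₁ − 2·E₂, S₁ = 3·E₁ − 4·E₂; reading off coefficients, c₁ = [-3, 3] and c₂ = [-2, -4].
Hence T = [1, 0] (x) [2, 3] (x) [-3, 3] + [1, -3] (x) [1, 0] (x) [-2, -4], so rank(T) ≤ 2.
These bounds meet, so rank(T) = 2.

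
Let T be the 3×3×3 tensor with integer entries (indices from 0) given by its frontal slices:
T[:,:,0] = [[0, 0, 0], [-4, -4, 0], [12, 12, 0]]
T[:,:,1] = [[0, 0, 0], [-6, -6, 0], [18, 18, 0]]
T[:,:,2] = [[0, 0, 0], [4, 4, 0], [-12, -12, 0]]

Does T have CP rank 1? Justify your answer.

Yes

If T = a ∘ b ∘ c then every fibre of T is a multiple of the corresponding factor, so read the factors off the fibres through the nonzero entry T[1,0,0] = -4.
The mode-1 fibre T[:,0,0] = [0, -4, 12] gives a = (0, 1, -3) (primitive direction); the mode-2 fibre T[1,:,0] = [-4, -4, 0] gives b = (1, 1, 0); then c[k] = T[1,0,k] / (a[1]·b[0]) = [-4, -6, 4] / 1 = (-4, -6, 4).
Expanding (0, 1, -3) ∘ (1, 1, 0) ∘ (-4, -6, 4) reproduces all 27 entries of T, so T = (0, 1, -3) ∘ (1, 1, 0) ∘ (-4, -6, 4) and rank(T) ≤ 1.
Equivalently every frontal slice T[:,:,k] is c[k] times the rank-1 matrix (0, 1, -3) ∘ (1, 1, 0). So T has rank 1 (it is nonzero).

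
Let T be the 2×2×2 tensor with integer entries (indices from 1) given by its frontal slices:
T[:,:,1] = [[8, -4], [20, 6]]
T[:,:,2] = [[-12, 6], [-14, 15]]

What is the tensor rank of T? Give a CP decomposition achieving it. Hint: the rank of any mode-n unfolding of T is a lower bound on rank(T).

rank(T) = 2

Lower bound: the mode-1 unfolding of T (rows indexed by i, columns by (j,k) = (1,1), (1,2), (2,1), (2,2)) is [[8, -12, -4, 6], [20, -14, 6, 15]].
There the 2×2 minor on rows i ∈ {1, 2}, columns (j,k) ∈ {(1,1), (1,2)} is det [[8, -12], [20, -14]] = 128 ≠ 0, so this unfolding has rank ≥ 2; CP rank is at least every unfolding rank, so rank(T) ≥ 2. (This is only a lower bound: in general the CP rank may exceed every unfolding rank, so we still need to exhibit 2 rank-1 terms summing to T.)
Upper bound — finding two terms. Write S_k = T[:,:,k] for the frontal slices: S₁ = [[8, -4], [20, 6]], S₂ = [[-12, 6], [-14, 15]].
If T = a₁ ⊗ b₁ ⊗ c₁ + a₂ ⊗ b₂ ⊗ c₂ then each S_k = c₁[k]·a₁b₁ᵀ + c₂[k]·a₂b₂ᵀ. S₁ and S₂ are linearly independent, so a₁b₁ᵀ and a₂b₂ᵀ must span the same plane of matrices: they are the rank-1 matrices of the form x·S₁ + y·S₂.
det(x·S₁ + y·S₂) is 128·x² − 128·xy − 96·y² = 32·(2·x − 3·y)(2·x + y), vanishing at (x:y) = (3:2) and (1:-2).
M₁ = 3·S₁ + 2·S₂ = [[0, 0], [32, 48]] = 16·[0, 1][2, 3]ᵀ and M₂ = S₁ − 2·S₂ = [[32, -16], [48, -24]] = 8·[2, 3][2, -1]ᵀ, so take a₁ = [0, 1], b₁ = [2, 3], a₂ = [2, 3], b₂ = [2, -1].
Each slice is an integer combination of E₁ = a₁b₁ᵀ and E₂ = a₂b₂ᵀ: S₁ = 4·E₁ + 2·E₂, S₂ = 2·E₁ − 3·E₂; reading off coefficients, c₁ = [4, 2] and c₂ = [2, -3].
Hence T = [0, 1] ⊗ [2, 3] ⊗ [4, 2] + [2, 3] ⊗ [2, -1] ⊗ [2, -3], so rank(T) ≤ 2.
These bounds meet, so rank(T) = 2.
Check entry T[1,2,2] = 6: (0)·(3)·(2) + (2)·(-1)·(-3) = 6.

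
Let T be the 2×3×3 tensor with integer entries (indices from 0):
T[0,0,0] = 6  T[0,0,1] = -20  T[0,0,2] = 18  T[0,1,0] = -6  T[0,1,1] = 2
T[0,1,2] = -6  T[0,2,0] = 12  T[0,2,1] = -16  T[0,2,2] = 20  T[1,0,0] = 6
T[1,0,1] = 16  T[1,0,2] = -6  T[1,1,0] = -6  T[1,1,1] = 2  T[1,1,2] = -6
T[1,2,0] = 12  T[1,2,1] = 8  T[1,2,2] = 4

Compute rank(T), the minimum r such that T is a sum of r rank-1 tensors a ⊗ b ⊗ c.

Lower bound: in the mode-3 unfolding of T (rows indexed by k, columns by (i,j)) the 2×2 minor on rows k ∈ {0, 1}, columns (i,j) ∈ {(0,0), (0,1)} is det [[6, -6], [-20, 2]] = -108 ≠ 0, so that unfolding has rank ≥ 2 and hence rank(T) ≥ 2 (CP rank is at least every unfolding rank, though it can be larger).
Upper bound: with S_k = T[:,:,k], the two rank-1 terms a₁b₁ᵀ, a₂b₂ᵀ are the rank-1 members of the pencil x·S₀ + y·S₁.
The 2×2 minor of x·S₀ + y·S₁ on rows {0,1}, columns {0,1} is 216·xy − 72·y² = 72·(3·x − y)(y), vanishing at (x:y) = (1:3) and (1:0).
M₁ = S₀ + 3·S₁ = [[-54, 0, -36], [54, 0, 36]] = (-18)·[1, -1][3, 0, 2]ᵀ and M₂ = S₀ = [[6, -6, 12], [6, -6, 12]] = 6·[1, 1][1, -1, 2]ᵀ, so take a₁ = [1, -1], b₁ = [3, 0, 2], a₂ = [1, 1], b₂ = [1, -1, 2].
Each slice is an integer combination of E₁ = a₁b₁ᵀ and E₂ = a₂b₂ᵀ: S₀ = 6·E₂, S₁ = −6·E₁ − 2·E₂, S₂ = 4·E₁ + 6·E₂; reading off coefficients, c₁ = [0, -6, 4] and c₂ = [6, -2, 6].
Hence T = [1, -1] ⊗ [3, 0, 2] ⊗ [0, -6, 4] + [1, 1] ⊗ [1, -1, 2] ⊗ [6, -2, 6], so rank(T) ≤ 2.
These bounds meet, so rank(T) = 2.

2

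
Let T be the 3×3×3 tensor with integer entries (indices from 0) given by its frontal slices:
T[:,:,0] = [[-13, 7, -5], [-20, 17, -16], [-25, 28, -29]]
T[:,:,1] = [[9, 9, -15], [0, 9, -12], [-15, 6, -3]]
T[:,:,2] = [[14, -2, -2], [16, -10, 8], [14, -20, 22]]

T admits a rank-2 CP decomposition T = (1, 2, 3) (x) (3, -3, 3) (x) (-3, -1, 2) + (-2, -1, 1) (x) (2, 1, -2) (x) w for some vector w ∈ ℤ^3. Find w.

w = (1, -3, -2)

Subtract the known terms from T to get the rank-1 residual R = (-2, -1, 1) (x) (2, 1, -2) (x) w, so R[i,j,k] = a[i]·b[j]·w[k]. Pick indices with nonzero a[0]·b[0] = (-2)·(2) = -4. Only the fibre through (0,0,·) is needed: R[0,0,:] = T[0,0,:] − Σₗ aₗ[0]bₗ[0]cₗ = [-13, 9, 14] − (1)·(3)·(-3, -1, 2) = [-4, 12, 8]. Then w[k] = R[0,0,k] / -4 for each k, giving w = [-4, 12, 8] / -4 = (1, -3, -2).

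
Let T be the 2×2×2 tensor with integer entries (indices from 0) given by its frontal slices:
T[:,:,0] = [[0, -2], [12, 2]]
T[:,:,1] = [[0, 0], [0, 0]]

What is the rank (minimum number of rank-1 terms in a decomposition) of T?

2

Lower bound: the mode-1 unfolding of T (rows indexed by i, columns by (j,k) = (0,0), (0,1), (1,0), (1,1)) is [[0, 0, -2, 0], [12, 0, 2, 0]].
There the 2×2 minor on rows i ∈ {0, 1}, columns (j,k) ∈ {(0,0), (1,0)} is det [[0, -2], [12, 2]] = 24 ≠ 0, so this unfolding has rank ≥ 2; CP rank is at least every unfolding rank, so rank(T) ≥ 2. (This is only a lower bound: in general the CP rank may exceed every unfolding rank, so we still need to exhibit 2 rank-1 terms summing to T.)
Upper bound — finding two terms. Every mode-3 slice of T is a multiple of one matrix: T[:,:,k] = c[k]·M with c = [1, 0] and M = [[0, -2], [12, 2]] (rows indexed by i, columns by j). So it suffices to write M as a sum of two rank-1 matrices.
Splitting M by its rows (i = 0, 1), M = [1, 0][0, -2]ᵀ + [0, 1][12, 2]ᵀ.
Hence T = [1, 0] ⊗ [0, -2] ⊗ [1, 0] + [0, 1] ⊗ [12, 2] ⊗ [1, 0], so rank(T) ≤ 2.
These bounds meet, so rank(T) = 2.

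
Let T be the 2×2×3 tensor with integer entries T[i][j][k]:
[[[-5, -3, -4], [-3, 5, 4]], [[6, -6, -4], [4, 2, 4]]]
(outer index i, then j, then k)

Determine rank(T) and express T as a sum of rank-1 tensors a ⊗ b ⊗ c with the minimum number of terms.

rank(T) = 3

Lower bound: the mode-3 unfolding of T (rows indexed by k, columns by (i,j) = (0,0), (0,1), (1,0), (1,1)) is [[-5, -3, 6, 4], [-3, 5, -6, 2], [-4, 4, -4, 4]].
There the 3×3 minor on rows k ∈ {0, 1, 2}, columns (i,j) ∈ {(0,0), (0,1), (1,0)} is det [[-5, -3, 6], [-3, 5, -6], [-4, 4, -4]] = -8 ≠ 0, so this unfolding has rank ≥ 3; CP rank is at least every unfolding rank, so rank(T) ≥ 3. (Flattening ranks never certify an upper bound on CP rank; for that we must actually write T with 3 rank-1 terms.)
Upper bound: T is a sum of 3 rank-1 terms, T = [1, -2] ⊗ [1, 1] ⊗ [-1, 1, 0] + [1, -1] ⊗ [2, 1] ⊗ [-2, 0, 0] + [1, 1] ⊗ [1, -1] ⊗ [0, -4, -4] (written with every a and b primitive with positive leading entry and the scale carried by c; CP decompositions are not unique, and this one is verified by expanding entrywise), so rank(T) ≤ 3.
These bounds meet, so rank(T) = 3.
Check entry T[1,1,0] = 4: (-2)·(1)·(-1) + (-1)·(1)·(-2) + (1)·(-1)·(0) = 4.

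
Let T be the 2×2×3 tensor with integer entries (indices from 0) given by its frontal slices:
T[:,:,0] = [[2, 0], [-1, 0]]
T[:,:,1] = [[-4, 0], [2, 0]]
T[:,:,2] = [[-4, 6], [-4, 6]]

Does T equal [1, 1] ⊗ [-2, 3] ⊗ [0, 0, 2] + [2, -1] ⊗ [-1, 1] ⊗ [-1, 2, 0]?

No

Reconstruct entry (0,1,0) from the claimed factors: Σₗ aₗ[0]bₗ[1]cₗ[0] = (1)·(3)·(0) + (2)·(1)·(-1) = -2, but T[0,1,0] = 0. The claim is false.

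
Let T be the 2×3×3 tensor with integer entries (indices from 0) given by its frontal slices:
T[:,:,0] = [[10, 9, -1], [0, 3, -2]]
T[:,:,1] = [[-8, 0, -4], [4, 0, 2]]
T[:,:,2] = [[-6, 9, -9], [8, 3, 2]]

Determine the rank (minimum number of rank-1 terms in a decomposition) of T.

2

Lower bound: the mode-3 unfolding of T (rows indexed by k, columns by (i,j) = (0,0), (0,1), (0,2), (1,0), (1,1), (1,2)) is [[10, 9, -1, 0, 3, -2], [-8, 0, -4, 4, 0, 2], [-6, 9, -9, 8, 3, 2]].
There the 2×2 minor on rows k ∈ {0, 1}, columns (i,j) ∈ {(0,0), (0,1)} is det [[10, 9], [-8, 0]] = 72 ≠ 0, so this unfolding has rank ≥ 2; CP rank is at least every unfolding rank, so rank(T) ≥ 2. (Unfolding ranks only ever bound the CP rank from below — rank(T) can be strictly larger than all of them — so the matching upper bound has to come from an explicit 2-term decomposition.)
Upper bound — finding two terms. Write S_k = T[:,:,k] for the frontal slices: S₀ = [[10, 9, -1], [0, 3, -2]], S₁ = [[-8, 0, -4], [4, 0, 2]], S₂ = [[-6, 9, -9], [8, 3, 2]].
If T = a₁ (x) b₁ (x) c₁ + a₂ (x) b₂ (x) c₂ then each S_k = c₁[k]·a₁b₁ᵀ + c₂[k]·a₂b₂ᵀ. S₀ and S₁ are linearly independent, so a₁b₁ᵀ and a₂b₂ᵀ must span the same plane of matrices: they are the rank-1 matrices of the form x·S₀ + y·S₁.
The 2×2 minor of x·S₀ + y·S₁ on rows {0,1}, columns {0,1} is 30·x² − 60·xy = 30·(x − 2·y)(x), vanishing at (x:y) = (2:1) and (0:1).
M₁ = 2·S₀ + S₁ = [[12, 18, -6], [4, 6, -2]] = 2·[3, 1][2, 3, -1]ᵀ and M₂ = S₁ = [[-8, 0, -4], [4, 0, 2]] = (-2)·[2, -1][2, 0, 1]ᵀ, so take a₁ = [3, 1], b₁ = [2, 3, -1], a₂ = [2, -1], b₂ = [2, 0, 1].
Each slice is an integer combination of E₁ = a₁b₁ᵀ and E₂ = a₂b₂ᵀ: S₀ = E₁ + E₂, S₁ = −2·E₂, S₂ = E₁ − 3·E₂; reading off coefficients, c₁ = [1, 0, 1] and c₂ = [1, -2, -3].
Hence T = [3, 1] (x) [2, 3, -1] (x) [1, 0, 1] + [2, -1] (x) [2, 0, 1] (x) [1, -2, -3], so rank(T) ≤ 2.
These bounds meet, so rank(T) = 2.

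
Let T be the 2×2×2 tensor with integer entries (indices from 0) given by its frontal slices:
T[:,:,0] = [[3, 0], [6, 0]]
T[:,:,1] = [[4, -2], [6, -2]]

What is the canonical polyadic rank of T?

Lower bound: the mode-2 unfolding of T (rows indexed by j, columns by (i,k) = (0,0), (0,1), (1,0), (1,1)) is [[3, 4, 6, 6], [0, -2, 0, -2]].
There the 2×2 minor on rows j ∈ {0, 1}, columns (i,k) ∈ {(0,0), (0,1)} is det [[3, 4], [0, -2]] = -6 ≠ 0, so this unfolding has rank ≥ 2; CP rank is at least every unfolding rank, so rank(T) ≥ 2. (This is only a lower bound: in general the CP rank may exceed every unfolding rank, so we still need to exhibit 2 rank-1 terms summing to T.)
Upper bound — finding two terms. Write S_k = T[:,:,k] for the frontal slices: S₀ = [[3, 0], [6, 0]], S₁ = [[4, -2], [6, -2]].
If T = a₁ ⊗ b₁ ⊗ c₁ + a₂ ⊗ b₂ ⊗ c₂ then each S_k = c₁[k]·a₁b₁ᵀ + c₂[k]·a₂b₂ᵀ. S₀ and S₁ are linearly independent, so a₁b₁ᵀ and a₂b₂ᵀ must span the same plane of matrices: they are the rank-1 matrices of the form x·S₀ + y·S₁.
det(x·S₀ + y·S₁) is 6·xy + 4·y² = 2·(3·x + 2·y)(y), vanishing at (x:y) = (2:-3) and (1:0).
M₁ = 2·S₀ − 3·S₁ = [[-6, 6], [-6, 6]] = (-6)·[1, 1][1, -1]ᵀ and M₂ = S₀ = [[3, 0], [6, 0]] = 3·[1, 2][1, 0]ᵀ, so take a₁ = [1, 1], b₁ = [1, -1], a₂ = [1, 2], b₂ = [1, 0].
Each slice is an integer combination of E₁ = a₁b₁ᵀ and E₂ = a₂b₂ᵀ: S₀ = 3·E₂, S₁ = 2·E₁ + 2·E₂; reading off coefficients, c₁ = [0, 2] and c₂ = [3, 2].
Hence T = [1, 1] ⊗ [1, -1] ⊗ [0, 2] + [1, 2] ⊗ [1, 0] ⊗ [3, 2], so rank(T) ≤ 2.
These bounds meet, so rank(T) = 2.

2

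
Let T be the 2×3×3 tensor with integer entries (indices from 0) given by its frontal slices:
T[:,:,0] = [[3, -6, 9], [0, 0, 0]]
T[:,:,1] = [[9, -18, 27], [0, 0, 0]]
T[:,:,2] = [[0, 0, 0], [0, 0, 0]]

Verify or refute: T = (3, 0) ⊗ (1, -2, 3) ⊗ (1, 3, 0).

Reconstruct entrywise from the claimed factors. For example, T[0,1,2] = 0 and Σₗ aₗ[0]bₗ[1]cₗ[2] = (3)·(-2)·(0) = 0; checking all 18 entries, every one matches. The claim holds.

Yes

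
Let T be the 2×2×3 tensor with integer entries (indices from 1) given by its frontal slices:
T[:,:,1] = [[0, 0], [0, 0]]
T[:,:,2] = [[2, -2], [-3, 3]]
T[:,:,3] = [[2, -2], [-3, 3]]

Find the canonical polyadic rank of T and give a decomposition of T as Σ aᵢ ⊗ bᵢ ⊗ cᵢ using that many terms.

rank(T) = 1

Lower bound: T ≠ 0 (e.g. T[1,1,2] = 2), so rank(T) ≥ 1.
Upper bound: if T = a ⊗ b ⊗ c then every fibre of T is a multiple of the corresponding factor, so read the factors off the fibres through the nonzero entry T[1,1,2] = 2.
The mode-1 fibre T[:,1,2] = [2, -3] gives a = [2, -3] (primitive direction); the mode-2 fibre T[1,:,2] = [2, -2] gives b = [1, -1]; then c[k] = T[1,1,k] / (a[1]·b[1]) = [0, 2, 2] / 2 = [0, 1, 1].
Expanding [2, -3] ⊗ [1, -1] ⊗ [0, 1, 1] reproduces all 12 entries of T, so T = [2, -3] ⊗ [1, -1] ⊗ [0, 1, 1] and rank(T) ≤ 1.
These bounds meet, so rank(T) = 1.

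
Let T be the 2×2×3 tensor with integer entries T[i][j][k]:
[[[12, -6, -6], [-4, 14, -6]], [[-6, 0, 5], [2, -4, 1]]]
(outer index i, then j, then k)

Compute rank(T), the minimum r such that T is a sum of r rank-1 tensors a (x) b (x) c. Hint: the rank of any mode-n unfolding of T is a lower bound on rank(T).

2

Lower bound: in the mode-2 unfolding of T (rows indexed by j, columns by (i,k)) the 2×2 minor on rows j ∈ {0, 1}, columns (i,k) ∈ {(0,0), (0,1)} is det [[12, -6], [-4, 14]] = 144 ≠ 0, so that unfolding has rank ≥ 2 and hence rank(T) ≥ 2 (CP rank is at least every unfolding rank, though it can be larger).
Upper bound: with S_k = T[:,:,k], the two rank-1 terms a₁b₁ᵀ, a₂b₂ᵀ are the rank-1 members of the pencil x·S₀ + y·S₁.
det(x·S₀ + y·S₁) is 24·xy + 24·y² = 24·(y)(x + y), vanishing at (x:y) = (1:0) and (1:-1).
M₁ = S₀ = [[12, -4], [-6, 2]] = 2·[2, -1][3, -1]ᵀ and M₂ = S₀ − S₁ = [[18, -18], [-6, 6]] = 6·[3, -1][1, -1]ᵀ, so take a₁ = [2, -1], b₁ = [3, -1], a₂ = [3, -1], b₂ = [1, -1].
Each slice is an integer combination of E₁ = a₁b₁ᵀ and E₂ = a₂b₂ᵀ: S₀ = 2·E₁, S₁ = 2·E₁ − 6·E₂, S₂ = −3·E₁ + 4·E₂; reading off coefficients, c₁ = [2, 2, -3] and c₂ = [0, -6, 4].
Hence T = [2, -1] (x) [3, -1] (x) [2, 2, -3] + [3, -1] (x) [1, -1] (x) [0, -6, 4], so rank(T) ≤ 2.
These bounds meet, so rank(T) = 2.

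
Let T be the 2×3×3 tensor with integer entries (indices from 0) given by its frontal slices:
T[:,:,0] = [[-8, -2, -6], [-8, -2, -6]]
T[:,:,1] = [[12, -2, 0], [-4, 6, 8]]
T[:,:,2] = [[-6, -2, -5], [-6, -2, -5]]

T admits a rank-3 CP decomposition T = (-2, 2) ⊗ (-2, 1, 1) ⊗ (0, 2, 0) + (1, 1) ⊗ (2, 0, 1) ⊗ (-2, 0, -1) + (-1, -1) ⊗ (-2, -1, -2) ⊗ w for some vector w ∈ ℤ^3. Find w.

w = (-2, 2, -2)

Subtract the known terms from T to get the rank-1 residual R = (-1, -1) ⊗ (-2, -1, -2) ⊗ w, so R[i,j,k] = a[i]·b[j]·w[k]. Pick indices with nonzero a[0]·b[0] = (-1)·(-2) = 2. Only the fibre through (0,0,·) is needed: R[0,0,:] = T[0,0,:] − Σₗ aₗ[0]bₗ[0]cₗ = [-8, 12, -6] − (-2)·(-2)·(0, 2, 0) − (1)·(2)·(-2, 0, -1) = [-4, 4, -4]. Then w[k] = R[0,0,k] / 2 for each k, giving w = [-4, 4, -4] / 2 = (-2, 2, -2).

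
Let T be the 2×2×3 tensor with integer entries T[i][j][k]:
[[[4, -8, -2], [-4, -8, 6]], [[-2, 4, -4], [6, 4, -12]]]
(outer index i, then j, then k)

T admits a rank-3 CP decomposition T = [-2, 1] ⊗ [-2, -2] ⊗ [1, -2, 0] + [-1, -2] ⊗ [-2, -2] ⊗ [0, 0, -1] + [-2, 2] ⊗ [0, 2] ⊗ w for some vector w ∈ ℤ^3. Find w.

Subtract the known terms from T to get the rank-1 residual R = [-2, 2] ⊗ [0, 2] ⊗ w, so R[i,j,k] = a[i]·b[j]·w[k]. Pick indices with nonzero a[0]·b[1] = (-2)·(2) = -4. Only the fibre through (0,1,·) is needed: R[0,1,:] = T[0,1,:] − Σₗ aₗ[0]bₗ[1]cₗ = [-4, -8, 6] − (-2)·(-2)·[1, -2, 0] − (-1)·(-2)·[0, 0, -1] = [-8, 0, 8]. Then w[k] = R[0,1,k] / -4 for each k, giving w = [-8, 0, 8] / -4 = [2, 0, -2].

w = [2, 0, -2]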